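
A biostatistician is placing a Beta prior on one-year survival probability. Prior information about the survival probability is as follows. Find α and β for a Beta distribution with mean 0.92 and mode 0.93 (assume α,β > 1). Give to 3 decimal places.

With s = α+β: μ = α/s and mode = (α−1)/(s−2). Eliminating α = μs,
μs − 1 = m(s−2) ⇒ s(μ−m) = 1−2m ⇒ s = -0.86/-0.01 = 86.0000.
So α = μs = 79.120, β = (1−μ)s = 6.880.

α = 79.120, β = 6.880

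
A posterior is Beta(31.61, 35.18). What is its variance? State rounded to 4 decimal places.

0.0037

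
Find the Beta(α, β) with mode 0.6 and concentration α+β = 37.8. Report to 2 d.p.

Since the density peak of Beta(α,β) is at (α−1)/(α+β−2),
α = 1 + 0.6(37.8−2) = 22.48 and β = 37.8 − 22.48 = 15.32.

α = 22.48, β = 15.32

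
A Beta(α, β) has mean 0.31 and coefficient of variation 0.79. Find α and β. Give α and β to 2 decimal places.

α = 0.80, β = 1.77

σ = CV·μ = 0.79×0.31 = 0.24490, so σ² = 0.059976.
s+1 = μ(1−μ)/σ² = 0.2139/0.059976 = 3.5664, so s = α+β = 2.5664.
α = μs = 0.80, β = (1−μ)s = 1.77.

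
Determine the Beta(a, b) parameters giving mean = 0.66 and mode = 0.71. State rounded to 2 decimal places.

With s = a+b: μ = a/s and mode = (a−1)/(s−2). Eliminating a = μs,
μs − 1 = m(s−2) ⇒ s(μ−m) = 1−2m ⇒ s = -0.42/-0.05 = 8.4000.
So a = μs = 5.54, b = (1−μ)s = 2.86.

a = 5.54, b = 2.86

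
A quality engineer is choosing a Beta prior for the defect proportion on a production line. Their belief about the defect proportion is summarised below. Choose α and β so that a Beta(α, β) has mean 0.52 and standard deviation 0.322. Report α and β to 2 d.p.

α = 0.73, β = 0.68

Variance = 0.322² = 0.103684. The moment-matching identity α+β = μ(1−μ)/Var − 1 gives
α+β = 0.2496/0.103684 − 1 = 1.4073, so α = μ·1.4073 = 0.73 and β = (1−μ)·1.4073 = 0.68.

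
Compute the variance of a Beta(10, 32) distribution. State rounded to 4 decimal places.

μ = 10/42 = 0.238095; Var = μ(1−μ)/(α+β+1) = 0.1814059/43 = 0.0042.

0.0042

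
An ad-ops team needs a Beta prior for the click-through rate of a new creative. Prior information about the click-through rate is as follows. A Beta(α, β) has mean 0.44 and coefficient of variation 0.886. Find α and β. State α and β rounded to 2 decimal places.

α = 0.27, β = 0.35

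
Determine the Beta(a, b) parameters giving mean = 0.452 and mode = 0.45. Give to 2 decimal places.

a = 22.60, b = 27.40

With s = a+b: μ = a/s and mode = (a−1)/(s−2). Eliminating a = μs,
μs − 1 = m(s−2) ⇒ s(μ−m) = 1−2m ⇒ s = 0.10/0.002 = 50.0000.
So a = μs = 22.60, b = (1−μ)s = 27.40.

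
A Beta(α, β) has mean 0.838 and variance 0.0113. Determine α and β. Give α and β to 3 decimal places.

α = 9.230, β = 1.784

Write ν = α+β; then α = μν and Var = μ(1−μ)/(ν+1).
ν = μ(1−μ)/Var − 1 = 0.135756/0.0113 − 1 = 11.0138.
α = 0.838·11.0138 = 9.230, β = 0.162·11.0138 = 1.784.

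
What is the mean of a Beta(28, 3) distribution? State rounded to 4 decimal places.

0.9032

The Beta mean is α/(α+β) = 28/(28+3) = 0.9032.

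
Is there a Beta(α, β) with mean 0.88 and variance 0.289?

No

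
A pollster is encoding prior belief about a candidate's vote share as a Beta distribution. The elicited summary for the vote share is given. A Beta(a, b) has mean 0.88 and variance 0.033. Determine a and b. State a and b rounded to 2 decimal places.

Write ν = a+b; then a = μν and Var = μ(1−μ)/(ν+1).
ν = μ(1−μ)/Var − 1 = 0.1056/0.033 − 1 = 2.2000.
a = 0.88·2.2000 = 1.94, b = 0.12·2.2000 = 0.26.

a = 1.94, b = 0.26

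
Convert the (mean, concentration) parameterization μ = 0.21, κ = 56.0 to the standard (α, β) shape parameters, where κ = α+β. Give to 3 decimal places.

Split κ in proportion μ : (1−μ): α = 0.21·56.0 = 11.760, β = 56.0 − 11.760 = 44.240.

α = 11.760, β = 44.240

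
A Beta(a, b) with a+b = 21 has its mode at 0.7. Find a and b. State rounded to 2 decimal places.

a = 14.30, b = 6.70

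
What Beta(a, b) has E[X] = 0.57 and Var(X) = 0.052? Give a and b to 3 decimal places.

Let s = a+b. The Beta variance is μ(1−μ)/(s+1).
So s+1 = μ(1−μ)/σ² = (0.57×0.43)/0.052 = 0.2451/0.052 = 4.7135, giving s = 3.7135.
Then a = μs = 0.57×3.7135 = 2.117 and b = (1−μ)s = 0.43×3.7135 = 1.597.

a = 2.117, b = 1.597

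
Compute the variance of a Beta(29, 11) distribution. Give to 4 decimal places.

0.0049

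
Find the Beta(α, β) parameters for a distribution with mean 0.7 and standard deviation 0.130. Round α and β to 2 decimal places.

First σ² = 0.016900. Setting α = μn, β = (1−μ)n with n = α+β,
μ(1−μ)/(n+1) = 0.016900 ⇒ n+1 = 0.21/0.016900 = 12.4260 ⇒ n = 11.4260.
Hence α = 0.7×11.4260 = 8.00, β = 0.3×11.4260 = 3.43.

α = 8.00, β = 3.43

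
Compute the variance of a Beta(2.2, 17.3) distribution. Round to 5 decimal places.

0.00488

μ = 2.2/19.5 = 0.112821; Var = μ(1−μ)/(α+β+1) = 0.1000920/20.5 = 0.00488.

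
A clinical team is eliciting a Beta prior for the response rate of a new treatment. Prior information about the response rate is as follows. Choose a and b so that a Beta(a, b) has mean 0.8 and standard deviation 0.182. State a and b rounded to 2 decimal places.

Variance = 0.182² = 0.033124. The moment-matching identity a+b = μ(1−μ)/Var − 1 gives
a+b = 0.16/0.033124 − 1 = 3.8303, so a = μ·3.8303 = 3.06 and b = (1−μ)·3.8303 = 0.77.

a = 3.06, b = 0.77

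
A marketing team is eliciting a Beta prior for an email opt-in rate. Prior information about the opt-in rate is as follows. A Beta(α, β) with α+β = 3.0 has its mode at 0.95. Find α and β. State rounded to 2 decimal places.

For α,β>1 the mode is (α−1)/(α+β−2), so α = mode·(κ−2)+1 = 0.95×1.0+1 = 1.95.
And β = (1−mode)·(κ−2)+1 = 0.05×1.0+1 = 1.05.

α = 1.95, β = 1.05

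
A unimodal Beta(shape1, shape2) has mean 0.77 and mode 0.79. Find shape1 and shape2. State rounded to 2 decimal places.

shape1 = 22.33, shape2 = 6.67

Let s = shape1+shape2. Mean gives shape1 = μs = 0.77s; mode gives (shape1−1)/(s−2) = 0.79.
Substituting: 0.77s − 1 = 0.79(s−2) = 0.79s − 1.58, so -0.02s = -0.58 and s = 29.0000.
Then shape1 = 0.77×29.0000 = 22.33 and shape2 = s−shape1 = 6.67.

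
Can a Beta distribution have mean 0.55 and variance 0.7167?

No

A Beta with mean μ has variance μ(1−μ)/(α+β+1) < μ(1−μ).
Here μ(1−μ) = 0.55×0.45 = 0.2475, and 0.7167 ≥ 0.2475.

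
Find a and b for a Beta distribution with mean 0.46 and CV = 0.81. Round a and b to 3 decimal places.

σ = CV·μ = 0.81×0.46 = 0.37260, so σ² = 0.138831.
s+1 = μ(1−μ)/σ² = 0.2484/0.138831 = 1.7892, so s = a+b = 0.7892.
a = μs = 0.363, b = (1−μ)s = 0.426.

a = 0.363, b = 0.426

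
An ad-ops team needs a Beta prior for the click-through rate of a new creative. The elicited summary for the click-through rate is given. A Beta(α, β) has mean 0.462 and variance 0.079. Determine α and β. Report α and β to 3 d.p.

α = 0.992, β = 1.155

By moment matching, α+β = μ(1−μ)/σ² − 1 = (0.462·0.538)/0.079 − 1 = 3.1463 − 1 = 2.1463.
Since α/(α+β) = μ, α = 0.462·2.1463 = 0.992 and β = 0.538·2.1463 = 1.155.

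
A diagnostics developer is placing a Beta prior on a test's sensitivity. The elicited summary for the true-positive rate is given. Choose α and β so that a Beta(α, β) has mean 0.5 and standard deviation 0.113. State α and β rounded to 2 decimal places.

α = 9.29, β = 9.29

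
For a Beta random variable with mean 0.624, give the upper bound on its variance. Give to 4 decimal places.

0.2346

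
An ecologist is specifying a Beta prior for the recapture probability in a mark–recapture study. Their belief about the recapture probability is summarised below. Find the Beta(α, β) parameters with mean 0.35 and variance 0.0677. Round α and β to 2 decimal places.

α = 0.83, β = 1.53

By moment matching, α+β = μ(1−μ)/σ² − 1 = (0.35·0.65)/0.0677 − 1 = 3.3604 − 1 = 2.3604.
Since α/(α+β) = μ, α = 0.35·2.3604 = 0.83 and β = 0.65·2.3604 = 1.53.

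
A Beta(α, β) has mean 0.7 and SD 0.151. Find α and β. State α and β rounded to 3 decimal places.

σ² = 0.151² = 0.022801.
With s = α+β, Var = μ(1−μ)/(s+1), so s+1 = (0.7×0.3)/0.022801 = 9.2101 and s = 8.2101.
α = μs = 5.747, β = (1−μ)s = 2.463.

α = 5.747, β = 2.463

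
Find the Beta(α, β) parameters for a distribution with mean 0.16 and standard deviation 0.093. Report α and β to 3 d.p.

Variance = 0.093² = 0.008649. The moment-matching identity α+β = μ(1−μ)/Var − 1 gives
α+β = 0.1344/0.008649 − 1 = 14.5394, so α = μ·14.5394 = 2.326 and β = (1−μ)·14.5394 = 12.213.

α = 2.326, β = 12.213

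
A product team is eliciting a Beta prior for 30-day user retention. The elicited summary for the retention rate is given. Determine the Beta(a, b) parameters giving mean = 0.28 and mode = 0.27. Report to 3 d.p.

Let s = a+b. Mean gives a = μs = 0.28s; mode gives (a−1)/(s−2) = 0.27.
Substituting: 0.28s − 1 = 0.27(s−2) = 0.27s − 0.54, so 0.01s = 0.46 and s = 46.0000.
Then a = 0.28×46.0000 = 12.880 and b = s−a = 33.120.

a = 12.880, b = 33.120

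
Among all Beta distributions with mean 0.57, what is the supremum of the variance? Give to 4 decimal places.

For fixed mean μ the Beta variance is μ(1−μ)/(α+β+1), increasing as α+β decreases.
Its least upper bound (not attained) is μ(1−μ) = 0.57·0.43 = 0.2451.

0.2451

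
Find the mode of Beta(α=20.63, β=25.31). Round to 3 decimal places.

0.447

With α,β > 1, mode = (α−1)/(α+β−2) = 19.63/43.94 = 0.447.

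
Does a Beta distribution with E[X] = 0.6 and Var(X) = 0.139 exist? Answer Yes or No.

The Beta variance bound is σ² < μ(1−μ).
Here μ(1−μ) = 0.6×0.4 = 0.24, and 0.139 < 0.24.

Yes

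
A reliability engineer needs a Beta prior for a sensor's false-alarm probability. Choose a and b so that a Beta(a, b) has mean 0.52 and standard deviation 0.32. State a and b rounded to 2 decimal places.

a = 0.75, b = 0.69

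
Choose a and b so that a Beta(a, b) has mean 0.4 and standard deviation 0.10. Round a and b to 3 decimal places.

a = 9.200, b = 13.800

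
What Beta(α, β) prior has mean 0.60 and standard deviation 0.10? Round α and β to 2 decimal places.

σ² = 0.10² = 0.0100.
With s = α+β, Var = μ(1−μ)/(s+1), so s+1 = (0.60×0.40)/0.0100 = 24.0000 and s = 23.0000.
α = μs = 13.80, β = (1−μ)s = 9.20.

α = 13.80, β = 9.20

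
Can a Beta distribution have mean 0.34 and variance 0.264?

The Beta variance bound is σ² < μ(1−μ).
Here μ(1−μ) = 0.34×0.66 = 0.2244, and 0.264 ≥ 0.2244.

No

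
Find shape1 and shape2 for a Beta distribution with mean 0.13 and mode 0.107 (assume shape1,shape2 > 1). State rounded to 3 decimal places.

shape1 = 4.443, shape2 = 29.731

Let s = shape1+shape2. Mean gives shape1 = μs = 0.13s; mode gives (shape1−1)/(s−2) = 0.107.
Substituting: 0.13s − 1 = 0.107(s−2) = 0.107s − 0.214, so 0.023s = 0.786 and s = 34.1739.
Then shape1 = 0.13×34.1739 = 4.443 and shape2 = s−shape1 = 29.731.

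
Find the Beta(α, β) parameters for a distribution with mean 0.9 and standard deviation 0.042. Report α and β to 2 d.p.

α = 45.02, β = 5.00

σ² = 0.042² = 0.001764.
With s = α+β, Var = μ(1−μ)/(s+1), so s+1 = (0.9×0.1)/0.001764 = 51.0204 and s = 50.0204.
α = μs = 45.02, β = (1−μ)s = 5.00.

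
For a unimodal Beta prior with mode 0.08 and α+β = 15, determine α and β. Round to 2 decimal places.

For α,β>1 the mode is (α−1)/(α+β−2), so α = mode·(κ−2)+1 = 0.08×13+1 = 2.04.
And β = (1−mode)·(κ−2)+1 = 0.92×13+1 = 12.96.

α = 2.04, β = 12.96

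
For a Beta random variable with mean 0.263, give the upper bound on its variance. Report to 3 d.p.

0.194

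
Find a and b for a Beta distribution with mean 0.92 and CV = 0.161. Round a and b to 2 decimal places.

a = 2.17, b = 0.19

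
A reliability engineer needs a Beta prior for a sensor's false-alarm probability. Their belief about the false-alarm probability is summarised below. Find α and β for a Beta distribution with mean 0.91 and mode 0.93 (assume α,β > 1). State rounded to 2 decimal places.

With s = α+β: μ = α/s and mode = (α−1)/(s−2). Eliminating α = μs,
μs − 1 = m(s−2) ⇒ s(μ−m) = 1−2m ⇒ s = -0.86/-0.02 = 43.0000.
So α = μs = 39.13, β = (1−μ)s = 3.87.

α = 39.13, β = 3.87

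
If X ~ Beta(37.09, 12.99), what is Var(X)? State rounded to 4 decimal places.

α+β = 50.08 and αβ = 481.7991, so Var = αβ/[(α+β)²(α+β+1)] = 481.7991/128108.966912 = 0.0038.

0.0038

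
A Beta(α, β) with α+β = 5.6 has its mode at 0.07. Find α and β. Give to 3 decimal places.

Mode = (α−1)/(κ−2) with κ = α+β, so α−1 = 0.07·3.6 = 0.252.
α = 1.252; β = κ − α = 4.348.

α = 1.252, β = 4.348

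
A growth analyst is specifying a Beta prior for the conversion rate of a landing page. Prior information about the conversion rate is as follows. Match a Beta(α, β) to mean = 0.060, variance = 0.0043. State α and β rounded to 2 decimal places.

Write ν = α+β; then α = μν and Var = μ(1−μ)/(ν+1).
ν = μ(1−μ)/Var − 1 = 0.056400/0.0043 − 1 = 12.1163.
α = 0.060·12.1163 = 0.73, β = 0.940·12.1163 = 11.39.

α = 0.73, β = 11.39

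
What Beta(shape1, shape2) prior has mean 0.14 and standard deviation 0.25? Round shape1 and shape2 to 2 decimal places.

shape1 = 0.13, shape2 = 0.80

Variance = 0.25² = 0.0625. The moment-matching identity shape1+shape2 = μ(1−μ)/Var − 1 gives
shape1+shape2 = 0.1204/0.0625 − 1 = 0.9264, so shape1 = μ·0.9264 = 0.13 and shape2 = (1−μ)·0.9264 = 0.80.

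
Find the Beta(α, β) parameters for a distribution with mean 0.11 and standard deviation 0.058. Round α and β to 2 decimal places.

σ² = 0.058² = 0.003364.
With s = α+β, Var = μ(1−μ)/(s+1), so s+1 = (0.11×0.89)/0.003364 = 29.1023 and s = 28.1023.
α = μs = 3.09, β = (1−μ)s = 25.01.

α = 3.09, β = 25.01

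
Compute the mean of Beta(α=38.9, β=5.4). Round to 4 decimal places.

E[X] = α/(α+β) = 38.9/44.3 = 0.8781.

0.8781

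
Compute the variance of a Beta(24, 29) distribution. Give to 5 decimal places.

α+β = 53 and αβ = 696, so Var = αβ/[(α+β)²(α+β+1)] = 696/151686 = 0.00459.

0.00459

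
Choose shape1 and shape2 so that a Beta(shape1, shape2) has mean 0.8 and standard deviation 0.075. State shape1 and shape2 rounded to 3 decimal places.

shape1 = 21.956, shape2 = 5.489

σ² = 0.075² = 0.005625.
With s = shape1+shape2, Var = μ(1−μ)/(s+1), so s+1 = (0.8×0.2)/0.005625 = 28.4444 and s = 27.4444.
shape1 = μs = 21.956, shape2 = (1−μ)s = 5.489.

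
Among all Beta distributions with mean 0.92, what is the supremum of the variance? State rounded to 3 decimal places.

0.074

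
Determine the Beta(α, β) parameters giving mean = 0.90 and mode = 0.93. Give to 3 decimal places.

α = 25.800, β = 2.867

With s = α+β: μ = α/s and mode = (α−1)/(s−2). Eliminating α = μs,
μs − 1 = m(s−2) ⇒ s(μ−m) = 1−2m ⇒ s = -0.86/-0.03 = 28.6667.
So α = μs = 25.800, β = (1−μ)s = 2.867.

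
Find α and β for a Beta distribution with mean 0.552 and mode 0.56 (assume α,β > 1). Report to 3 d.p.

With s = α+β: μ = α/s and mode = (α−1)/(s−2). Eliminating α = μs,
μs − 1 = m(s−2) ⇒ s(μ−m) = 1−2m ⇒ s = -0.12/-0.008 = 15.0000.
So α = μs = 8.280, β = (1−μ)s = 6.720.

α = 8.280, β = 6.720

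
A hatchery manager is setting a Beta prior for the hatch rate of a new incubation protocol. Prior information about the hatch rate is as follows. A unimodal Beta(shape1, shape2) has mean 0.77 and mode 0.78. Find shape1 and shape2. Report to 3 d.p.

shape1 = 43.120, shape2 = 12.880

With s = shape1+shape2: μ = shape1/s and mode = (shape1−1)/(s−2). Eliminating shape1 = μs,
μs − 1 = m(s−2) ⇒ s(μ−m) = 1−2m ⇒ s = -0.56/-0.01 = 56.0000.
So shape1 = μs = 43.120, shape2 = (1−μ)s = 12.880.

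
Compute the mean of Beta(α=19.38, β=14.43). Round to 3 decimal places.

0.573

The Beta mean is α/(α+β) = 19.38/(19.38+14.43) = 0.573.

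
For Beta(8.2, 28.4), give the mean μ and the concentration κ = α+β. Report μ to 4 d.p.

μ = 0.2240, κ = 36.6

κ = α+β = 8.2+28.4 = 36.6; μ = α/κ = 8.2/36.6 = 0.2240.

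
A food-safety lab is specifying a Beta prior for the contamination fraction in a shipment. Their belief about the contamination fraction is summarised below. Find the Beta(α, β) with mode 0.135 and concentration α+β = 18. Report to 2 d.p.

α = 3.16, β = 14.84

Since the density peak of Beta(α,β) is at (α−1)/(α+β−2),
α = 1 + 0.135(18−2) = 3.16 and β = 18 − 3.16 = 14.84.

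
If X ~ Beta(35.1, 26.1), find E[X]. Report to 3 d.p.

0.574

E[X] = α/(α+β) = 35.1/61.2 = 0.574.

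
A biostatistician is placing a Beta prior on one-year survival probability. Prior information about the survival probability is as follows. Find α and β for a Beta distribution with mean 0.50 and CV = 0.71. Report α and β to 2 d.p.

α = 0.49, β = 0.49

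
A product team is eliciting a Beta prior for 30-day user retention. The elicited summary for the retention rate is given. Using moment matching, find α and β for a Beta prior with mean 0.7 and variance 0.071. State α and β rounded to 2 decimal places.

Let s = α+β. The Beta variance is μ(1−μ)/(s+1).
So s+1 = μ(1−μ)/σ² = (0.7×0.3)/0.071 = 0.21/0.071 = 2.9577, giving s = 1.9577.
Then α = μs = 0.7×1.9577 = 1.37 and β = (1−μ)s = 0.3×1.9577 = 0.59.

α = 1.37, β = 0.59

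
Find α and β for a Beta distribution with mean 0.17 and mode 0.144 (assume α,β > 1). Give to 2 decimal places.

α = 4.66, β = 22.73

Let s = α+β. Mean gives α = μs = 0.17s; mode gives (α−1)/(s−2) = 0.144.
Substituting: 0.17s − 1 = 0.144(s−2) = 0.144s − 0.288, so 0.026s = 0.712 and s = 27.3846.
Then α = 0.17×27.3846 = 4.66 and β = s−α = 22.73.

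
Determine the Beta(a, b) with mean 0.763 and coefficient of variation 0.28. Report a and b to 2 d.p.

a = 2.26, b = 0.70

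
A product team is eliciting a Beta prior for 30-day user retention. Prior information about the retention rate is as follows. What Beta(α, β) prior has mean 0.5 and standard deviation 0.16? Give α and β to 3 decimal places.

Variance = 0.16² = 0.0256. The moment-matching identity α+β = μ(1−μ)/Var − 1 gives
α+β = 0.25/0.0256 − 1 = 8.7656, so α = μ·8.7656 = 4.383 and β = (1−μ)·8.7656 = 4.383.

α = 4.383, β = 4.383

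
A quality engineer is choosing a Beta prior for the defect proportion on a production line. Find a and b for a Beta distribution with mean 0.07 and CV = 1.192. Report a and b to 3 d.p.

Var = (CV·μ)² = (1.192×0.07)² = 0.006962.
a+b = μ(1−μ)/Var − 1 = 0.0651/0.006962 − 1 = 8.3504.
Thus a = 0.07·8.3504 = 0.585 and b = 0.93·8.3504 = 7.766.

a = 0.585, b = 7.766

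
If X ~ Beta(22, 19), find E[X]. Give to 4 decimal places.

E[X] = α/(α+β) = 22/41 = 0.5366.

0.5366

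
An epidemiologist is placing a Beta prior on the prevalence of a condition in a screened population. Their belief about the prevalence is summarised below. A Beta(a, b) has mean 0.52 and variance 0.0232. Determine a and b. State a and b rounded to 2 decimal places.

Let s = a+b. The Beta variance is μ(1−μ)/(s+1).
So s+1 = μ(1−μ)/σ² = (0.52×0.48)/0.0232 = 0.2496/0.0232 = 10.7586, giving s = 9.7586.
Then a = μs = 0.52×9.7586 = 5.07 and b = (1−μ)s = 0.48×9.7586 = 4.68.

a = 5.07, b = 4.68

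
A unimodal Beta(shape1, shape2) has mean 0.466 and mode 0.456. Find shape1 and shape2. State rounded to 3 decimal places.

shape1 = 4.101, shape2 = 4.699

Let s = shape1+shape2. Mean gives shape1 = μs = 0.466s; mode gives (shape1−1)/(s−2) = 0.456.
Substituting: 0.466s − 1 = 0.456(s−2) = 0.456s − 0.912, so 0.010s = 0.088 and s = 8.8000.
Then shape1 = 0.466×8.8000 = 4.101 and shape2 = s−shape1 = 4.699.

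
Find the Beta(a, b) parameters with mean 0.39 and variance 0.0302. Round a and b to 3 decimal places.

a = 2.682, b = 4.195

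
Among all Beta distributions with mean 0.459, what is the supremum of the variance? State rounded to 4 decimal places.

Var = μ(1−μ)/(α+β+1), which approaches μ(1−μ) as α+β → 0.
So the supremum is μ(1−μ) = 0.459×0.541 = 0.2483.

0.2483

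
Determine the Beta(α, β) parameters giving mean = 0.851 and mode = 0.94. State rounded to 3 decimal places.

α = 8.414, β = 1.473

Let s = α+β. Mean gives α = μs = 0.851s; mode gives (α−1)/(s−2) = 0.94.
Substituting: 0.851s − 1 = 0.94(s−2) = 0.94s − 1.88, so -0.089s = -0.88 and s = 9.8876.
Then α = 0.851×9.8876 = 8.414 and β = s−α = 1.473.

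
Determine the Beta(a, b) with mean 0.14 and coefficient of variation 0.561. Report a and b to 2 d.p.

a = 2.59, b = 15.93

Var = (CV·μ)² = (0.561×0.14)² = 0.006169.
a+b = μ(1−μ)/Var − 1 = 0.1204/0.006169 − 1 = 18.5184.
Thus a = 0.14·18.5184 = 2.59 and b = 0.86·18.5184 = 15.93.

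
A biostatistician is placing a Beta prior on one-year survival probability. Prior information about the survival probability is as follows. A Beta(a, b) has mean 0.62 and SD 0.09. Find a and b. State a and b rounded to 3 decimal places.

σ² = 0.09² = 0.0081.
With s = a+b, Var = μ(1−μ)/(s+1), so s+1 = (0.62×0.38)/0.0081 = 29.0864 and s = 28.0864.
a = μs = 17.414, b = (1−μ)s = 10.673.

a = 17.414, b = 10.673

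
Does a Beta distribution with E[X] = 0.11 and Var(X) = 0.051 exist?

Yes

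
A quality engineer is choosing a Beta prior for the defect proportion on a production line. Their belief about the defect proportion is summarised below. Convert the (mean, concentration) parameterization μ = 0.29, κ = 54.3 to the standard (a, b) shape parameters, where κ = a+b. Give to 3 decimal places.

a = μκ = 0.29×54.3 = 15.747 and b = (1−μ)κ = 0.71×54.3 = 38.553.

a = 15.747, b = 38.553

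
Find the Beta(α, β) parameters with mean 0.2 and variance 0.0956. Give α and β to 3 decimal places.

α = 0.135, β = 0.539

By moment matching, α+β = μ(1−μ)/σ² − 1 = (0.2·0.8)/0.0956 − 1 = 1.6736 − 1 = 0.6736.
Since α/(α+β) = μ, α = 0.2·0.6736 = 0.135 and β = 0.8·0.6736 = 0.539.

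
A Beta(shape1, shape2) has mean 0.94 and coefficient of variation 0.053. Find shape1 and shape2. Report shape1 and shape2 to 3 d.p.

Var = (CV·μ)² = (0.053×0.94)² = 0.002482.
shape1+shape2 = μ(1−μ)/Var − 1 = 0.0564/0.002482 − 1 = 21.7233.
Thus shape1 = 0.94·21.7233 = 20.420 and shape2 = 0.06·21.7233 = 1.303.

shape1 = 20.420, shape2 = 1.303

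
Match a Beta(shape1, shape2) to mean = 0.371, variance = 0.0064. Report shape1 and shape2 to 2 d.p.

shape1 = 13.16, shape2 = 22.31

Let s = shape1+shape2. The Beta variance is μ(1−μ)/(s+1).
So s+1 = μ(1−μ)/σ² = (0.371×0.629)/0.0064 = 0.233359/0.0064 = 36.4623, giving s = 35.4623.
Then shape1 = μs = 0.371×35.4623 = 13.16 and shape2 = (1−μ)s = 0.629×35.4623 = 22.31.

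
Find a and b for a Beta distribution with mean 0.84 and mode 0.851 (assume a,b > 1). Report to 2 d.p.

a = 53.61, b = 10.21

With s = a+b: μ = a/s and mode = (a−1)/(s−2). Eliminating a = μs,
μs − 1 = m(s−2) ⇒ s(μ−m) = 1−2m ⇒ s = -0.702/-0.011 = 63.8182.
So a = μs = 53.61, b = (1−μ)s = 10.21.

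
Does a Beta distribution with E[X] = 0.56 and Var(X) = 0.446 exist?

A Beta with mean μ has variance μ(1−μ)/(α+β+1) < μ(1−μ).
Here μ(1−μ) = 0.56×0.44 = 0.2464, and 0.446 ≥ 0.2464.

No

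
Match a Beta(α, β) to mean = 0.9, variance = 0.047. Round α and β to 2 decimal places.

Let s = α+β. The Beta variance is μ(1−μ)/(s+1).
So s+1 = μ(1−μ)/σ² = (0.9×0.1)/0.047 = 0.09/0.047 = 1.9149, giving s = 0.9149.
Then α = μs = 0.9×0.9149 = 0.82 and β = (1−μ)s = 0.1×0.9149 = 0.09.

α = 0.82, β = 0.09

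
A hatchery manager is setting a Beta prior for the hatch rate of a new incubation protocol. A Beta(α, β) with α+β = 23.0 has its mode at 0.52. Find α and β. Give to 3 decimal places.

For α,β>1 the mode is (α−1)/(α+β−2), so α = mode·(κ−2)+1 = 0.52×21.0+1 = 11.920.
And β = (1−mode)·(κ−2)+1 = 0.48×21.0+1 = 11.080.

α = 11.920, β = 11.080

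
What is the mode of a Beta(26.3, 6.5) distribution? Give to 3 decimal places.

With α,β > 1, mode = (α−1)/(α+β−2) = 25.3/30.8 = 0.821.

0.821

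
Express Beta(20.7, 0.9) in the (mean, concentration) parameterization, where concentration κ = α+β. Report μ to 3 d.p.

μ = 0.958, κ = 21.6

κ = α+β = 20.7+0.9 = 21.6; μ = α/κ = 20.7/21.6 = 0.958.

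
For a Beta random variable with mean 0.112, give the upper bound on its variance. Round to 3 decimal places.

0.099

For fixed mean μ the Beta variance is μ(1−μ)/(α+β+1), increasing as α+β decreases.
Its least upper bound (not attained) is μ(1−μ) = 0.112·0.888 = 0.099.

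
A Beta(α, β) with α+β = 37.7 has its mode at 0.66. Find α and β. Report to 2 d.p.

Since the density peak of Beta(α,β) is at (α−1)/(α+β−2),
α = 1 + 0.66(37.7−2) = 24.56 and β = 37.7 − 24.56 = 13.14.

α = 24.56, β = 13.14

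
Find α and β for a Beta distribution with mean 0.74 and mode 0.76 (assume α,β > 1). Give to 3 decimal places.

α = 19.240, β = 6.760

With s = α+β: μ = α/s and mode = (α−1)/(s−2). Eliminating α = μs,
μs − 1 = m(s−2) ⇒ s(μ−m) = 1−2m ⇒ s = -0.52/-0.02 = 26.0000.
So α = μs = 19.240, β = (1−μ)s = 6.760.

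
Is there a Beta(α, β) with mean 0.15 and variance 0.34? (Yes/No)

No

A Beta with mean μ has variance μ(1−μ)/(α+β+1) < μ(1−μ).
Here μ(1−μ) = 0.15×0.85 = 0.1275, and 0.34 ≥ 0.1275.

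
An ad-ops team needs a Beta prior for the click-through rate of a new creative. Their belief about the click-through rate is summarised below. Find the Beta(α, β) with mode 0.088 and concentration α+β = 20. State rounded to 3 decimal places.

α = 2.584, β = 17.416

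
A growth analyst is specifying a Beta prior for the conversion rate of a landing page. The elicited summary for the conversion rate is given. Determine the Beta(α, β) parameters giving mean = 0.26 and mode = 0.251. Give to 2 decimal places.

α = 14.39, β = 40.95

Let s = α+β. Mean gives α = μs = 0.26s; mode gives (α−1)/(s−2) = 0.251.
Substituting: 0.26s − 1 = 0.251(s−2) = 0.251s − 0.502, so 0.009s = 0.498 and s = 55.3333.
Then α = 0.26×55.3333 = 14.39 and β = s−α = 40.95.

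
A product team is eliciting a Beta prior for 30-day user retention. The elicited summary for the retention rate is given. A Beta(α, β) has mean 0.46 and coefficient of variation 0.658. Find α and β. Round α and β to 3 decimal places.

σ = CV·μ = 0.658×0.46 = 0.30268, so σ² = 0.091615.
s+1 = μ(1−μ)/σ² = 0.2484/0.091615 = 2.7113, so s = α+β = 1.7113.
α = μs = 0.787, β = (1−μ)s = 0.924.

α = 0.787, β = 0.924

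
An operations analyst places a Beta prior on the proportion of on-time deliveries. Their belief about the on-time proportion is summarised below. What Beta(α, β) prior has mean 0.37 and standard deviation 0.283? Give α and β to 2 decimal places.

Variance = 0.283² = 0.080089. The moment-matching identity α+β = μ(1−μ)/Var − 1 gives
α+β = 0.2331/0.080089 − 1 = 1.9105, so α = μ·1.9105 = 0.71 and β = (1−μ)·1.9105 = 1.20.

α = 0.71, β = 1.20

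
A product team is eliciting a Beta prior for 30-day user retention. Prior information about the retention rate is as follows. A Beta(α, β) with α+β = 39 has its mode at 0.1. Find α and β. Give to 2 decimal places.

α = 4.70, β = 34.30

Since the density peak of Beta(α,β) is at (α−1)/(α+β−2),
α = 1 + 0.1(39−2) = 4.70 and β = 39 − 4.70 = 34.30.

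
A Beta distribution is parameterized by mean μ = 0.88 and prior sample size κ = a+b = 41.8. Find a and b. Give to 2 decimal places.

a = 36.78, b = 5.02

Split κ in proportion μ : (1−μ): a = 0.88·41.8 = 36.78, b = 41.8 − 36.78 = 5.02.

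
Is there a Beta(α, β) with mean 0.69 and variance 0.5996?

No

A Beta with mean μ has variance μ(1−μ)/(α+β+1) < μ(1−μ).
Here μ(1−μ) = 0.69×0.31 = 0.2139, and 0.5996 ≥ 0.2139.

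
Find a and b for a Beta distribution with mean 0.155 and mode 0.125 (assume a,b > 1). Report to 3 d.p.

a = 3.875, b = 21.125

With s = a+b: μ = a/s and mode = (a−1)/(s−2). Eliminating a = μs,
μs − 1 = m(s−2) ⇒ s(μ−m) = 1−2m ⇒ s = 0.750/0.030 = 25.0000.
So a = μs = 3.875, b = (1−μ)s = 21.125.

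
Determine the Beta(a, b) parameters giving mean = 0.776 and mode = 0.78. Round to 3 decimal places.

Let s = a+b. Mean gives a = μs = 0.776s; mode gives (a−1)/(s−2) = 0.78.
Substituting: 0.776s − 1 = 0.78(s−2) = 0.78s − 1.56, so -0.004s = -0.56 and s = 140.0000.
Then a = 0.776×140.0000 = 108.640 and b = s−a = 31.360.

a = 108.640, b = 31.360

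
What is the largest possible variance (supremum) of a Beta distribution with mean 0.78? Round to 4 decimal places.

0.1716

Var = μ(1−μ)/(α+β+1), which approaches μ(1−μ) as α+β → 0.
So the supremum is μ(1−μ) = 0.78×0.22 = 0.1716.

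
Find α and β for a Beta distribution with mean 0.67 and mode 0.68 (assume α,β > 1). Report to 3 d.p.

With s = α+β: μ = α/s and mode = (α−1)/(s−2). Eliminating α = μs,
μs − 1 = m(s−2) ⇒ s(μ−m) = 1−2m ⇒ s = -0.36/-0.01 = 36.0000.
So α = μs = 24.120, β = (1−μ)s = 11.880.

α = 24.120, β = 11.880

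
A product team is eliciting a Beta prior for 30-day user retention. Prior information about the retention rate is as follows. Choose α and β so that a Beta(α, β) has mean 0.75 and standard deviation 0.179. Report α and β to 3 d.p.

Variance = 0.179² = 0.032041. The moment-matching identity α+β = μ(1−μ)/Var − 1 gives
α+β = 0.1875/0.032041 − 1 = 4.8519, so α = μ·4.8519 = 3.639 and β = (1−μ)·4.8519 = 1.213.

α = 3.639, β = 1.213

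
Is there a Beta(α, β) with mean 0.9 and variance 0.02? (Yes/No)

The Beta variance bound is σ² < μ(1−μ).
Here μ(1−μ) = 0.9×0.1 = 0.09, and 0.02 < 0.09.

Yes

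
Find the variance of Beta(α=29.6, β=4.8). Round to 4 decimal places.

0.0034

Var = αβ/[(α+β)²(α+β+1)] = (29.6×4.8)/(34.4²×35.4) = 142.08/41890.944 = 0.0034.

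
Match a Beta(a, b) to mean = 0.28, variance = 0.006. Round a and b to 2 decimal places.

a = 9.13, b = 23.47

Write ν = a+b; then a = μν and Var = μ(1−μ)/(ν+1).
ν = μ(1−μ)/Var − 1 = 0.2016/0.006 − 1 = 32.6000.
a = 0.28·32.6000 = 9.13, b = 0.72·32.6000 = 23.47.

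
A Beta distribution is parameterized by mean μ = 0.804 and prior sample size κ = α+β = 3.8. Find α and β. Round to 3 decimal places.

α = μκ = 0.804×3.8 = 3.055 and β = (1−μ)κ = 0.196×3.8 = 0.745.

α = 3.055, β = 0.745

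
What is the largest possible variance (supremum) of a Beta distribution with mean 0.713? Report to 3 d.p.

0.205

Var = μ(1−μ)/(α+β+1), which approaches μ(1−μ) as α+β → 0.
So the supremum is μ(1−μ) = 0.713×0.287 = 0.205.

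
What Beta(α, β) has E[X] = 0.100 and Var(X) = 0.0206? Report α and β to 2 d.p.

α = 0.34, β = 3.03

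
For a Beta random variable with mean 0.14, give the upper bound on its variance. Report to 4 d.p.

0.1204

For fixed mean μ the Beta variance is μ(1−μ)/(α+β+1), increasing as α+β decreases.
Its least upper bound (not attained) is μ(1−μ) = 0.14·0.86 = 0.1204.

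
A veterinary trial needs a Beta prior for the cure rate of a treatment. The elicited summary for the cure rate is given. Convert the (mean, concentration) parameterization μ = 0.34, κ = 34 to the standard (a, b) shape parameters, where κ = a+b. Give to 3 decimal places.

a = μκ = 0.34×34 = 11.560 and b = (1−μ)κ = 0.66×34 = 22.440.

a = 11.560, b = 22.440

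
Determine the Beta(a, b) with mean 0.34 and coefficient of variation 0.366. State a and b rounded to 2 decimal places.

σ = CV·μ = 0.366×0.34 = 0.12444, so σ² = 0.015485.
s+1 = μ(1−μ)/σ² = 0.2244/0.015485 = 14.4911, so s = a+b = 13.4911.
a = μs = 4.59, b = (1−μ)s = 8.90.

a = 4.59, b = 8.90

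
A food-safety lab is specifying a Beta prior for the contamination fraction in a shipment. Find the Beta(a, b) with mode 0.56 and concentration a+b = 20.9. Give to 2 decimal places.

Since the density peak of Beta(a,b) is at (a−1)/(a+b−2),
a = 1 + 0.56(20.9−2) = 11.58 and b = 20.9 − 11.58 = 9.32.

a = 11.58, b = 9.32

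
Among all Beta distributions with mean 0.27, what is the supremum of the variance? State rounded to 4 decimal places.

For fixed mean μ the Beta variance is μ(1−μ)/(α+β+1), increasing as α+β decreases.
Its least upper bound (not attained) is μ(1−μ) = 0.27·0.73 = 0.1971.

0.1971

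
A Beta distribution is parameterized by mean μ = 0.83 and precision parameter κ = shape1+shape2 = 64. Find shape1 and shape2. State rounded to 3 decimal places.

shape1 = 53.120, shape2 = 10.880

shape1 = μκ = 0.83×64 = 53.120 and shape2 = (1−μ)κ = 0.17×64 = 10.880.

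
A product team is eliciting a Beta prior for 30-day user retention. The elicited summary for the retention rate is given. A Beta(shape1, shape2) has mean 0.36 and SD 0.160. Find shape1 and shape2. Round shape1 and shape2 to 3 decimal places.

First σ² = 0.025600. Setting shape1 = μn, shape2 = (1−μ)n with n = shape1+shape2,
μ(1−μ)/(n+1) = 0.025600 ⇒ n+1 = 0.2304/0.025600 = 9.0000 ⇒ n = 8.0000.
Hence shape1 = 0.36×8.0000 = 2.880, shape2 = 0.64×8.0000 = 5.120.

shape1 = 2.880, shape2 = 5.120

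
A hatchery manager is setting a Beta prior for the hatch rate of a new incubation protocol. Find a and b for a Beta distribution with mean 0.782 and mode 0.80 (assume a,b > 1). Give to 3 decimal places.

a = 26.067, b = 7.267

With s = a+b: μ = a/s and mode = (a−1)/(s−2). Eliminating a = μs,
μs − 1 = m(s−2) ⇒ s(μ−m) = 1−2m ⇒ s = -0.60/-0.018 = 33.3333.
So a = μs = 26.067, b = (1−μ)s = 7.267.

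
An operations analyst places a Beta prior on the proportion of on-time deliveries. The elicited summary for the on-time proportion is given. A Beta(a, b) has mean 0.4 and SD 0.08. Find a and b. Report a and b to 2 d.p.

σ² = 0.08² = 0.0064.
With s = a+b, Var = μ(1−μ)/(s+1), so s+1 = (0.4×0.6)/0.0064 = 37.5000 and s = 36.5000.
a = μs = 14.60, b = (1−μ)s = 21.90.

a = 14.60, b = 21.90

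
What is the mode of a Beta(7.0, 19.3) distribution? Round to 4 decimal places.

0.2469

With α,β > 1, mode = (α−1)/(α+β−2) = 6.0/24.3 = 0.2469.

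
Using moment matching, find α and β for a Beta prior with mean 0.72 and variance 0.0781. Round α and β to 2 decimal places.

By moment matching, α+β = μ(1−μ)/σ² − 1 = (0.72·0.28)/0.0781 − 1 = 2.5813 − 1 = 1.5813.
Since α/(α+β) = μ, α = 0.72·1.5813 = 1.14 and β = 0.28·1.5813 = 0.44.

α = 1.14, β = 0.44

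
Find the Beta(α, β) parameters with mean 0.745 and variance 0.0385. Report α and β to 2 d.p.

α = 2.93, β = 1.00

By moment matching, α+β = μ(1−μ)/σ² − 1 = (0.745·0.255)/0.0385 − 1 = 4.9344 − 1 = 3.9344.
Since α/(α+β) = μ, α = 0.745·3.9344 = 2.93 and β = 0.255·3.9344 = 1.00.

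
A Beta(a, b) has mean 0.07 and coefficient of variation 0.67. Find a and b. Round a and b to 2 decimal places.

σ = CV·μ = 0.67×0.07 = 0.04690, so σ² = 0.002200.
s+1 = μ(1−μ)/σ² = 0.0651/0.002200 = 29.5962, so s = a+b = 28.5962.
a = μs = 2.00, b = (1−μ)s = 26.59.

a = 2.00, b = 26.59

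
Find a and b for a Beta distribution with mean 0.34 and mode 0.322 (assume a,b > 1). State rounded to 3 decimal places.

a = 6.724, b = 13.053

With s = a+b: μ = a/s and mode = (a−1)/(s−2). Eliminating a = μs,
μs − 1 = m(s−2) ⇒ s(μ−m) = 1−2m ⇒ s = 0.356/0.018 = 19.7778.
So a = μs = 6.724, b = (1−μ)s = 13.053.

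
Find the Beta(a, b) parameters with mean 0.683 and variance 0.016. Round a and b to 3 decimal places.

Let s = a+b. The Beta variance is μ(1−μ)/(s+1).
So s+1 = μ(1−μ)/σ² = (0.683×0.317)/0.016 = 0.216511/0.016 = 13.5319, giving s = 12.5319.
Then a = μs = 0.683×12.5319 = 8.559 and b = (1−μ)s = 0.317×12.5319 = 3.973.

a = 8.559, b = 3.973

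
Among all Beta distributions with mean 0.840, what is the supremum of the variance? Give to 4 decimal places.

0.1344

Var = μ(1−μ)/(α+β+1), which approaches μ(1−μ) as α+β → 0.
So the supremum is μ(1−μ) = 0.840×0.160 = 0.1344.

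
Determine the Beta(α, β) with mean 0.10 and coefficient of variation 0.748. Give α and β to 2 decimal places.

α = 1.51, β = 13.58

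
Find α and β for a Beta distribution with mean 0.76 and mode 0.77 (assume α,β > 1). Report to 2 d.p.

α = 41.04, β = 12.96

With s = α+β: μ = α/s and mode = (α−1)/(s−2). Eliminating α = μs,
μs − 1 = m(s−2) ⇒ s(μ−m) = 1−2m ⇒ s = -0.54/-0.01 = 54.0000.
So α = μs = 41.04, β = (1−μ)s = 12.96.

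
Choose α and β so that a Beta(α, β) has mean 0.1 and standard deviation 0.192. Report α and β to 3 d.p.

α = 0.144, β = 1.297

Variance = 0.192² = 0.036864. The moment-matching identity α+β = μ(1−μ)/Var − 1 gives
α+β = 0.09/0.036864 − 1 = 1.4414, so α = μ·1.4414 = 0.144 and β = (1−μ)·1.4414 = 1.297.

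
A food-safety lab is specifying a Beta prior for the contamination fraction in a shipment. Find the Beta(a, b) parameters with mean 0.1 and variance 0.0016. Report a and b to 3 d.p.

Write ν = a+b; then a = μν and Var = μ(1−μ)/(ν+1).
ν = μ(1−μ)/Var − 1 = 0.09/0.0016 − 1 = 55.2500.
a = 0.1·55.2500 = 5.525, b = 0.9·55.2500 = 49.725.

a = 5.525, b = 49.725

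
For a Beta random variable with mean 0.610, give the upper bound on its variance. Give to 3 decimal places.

For fixed mean μ the Beta variance is μ(1−μ)/(α+β+1), increasing as α+β decreases.
Its least upper bound (not attained) is μ(1−μ) = 0.610·0.390 = 0.238.

0.238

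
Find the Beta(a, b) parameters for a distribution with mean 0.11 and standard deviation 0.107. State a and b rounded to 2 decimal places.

First σ² = 0.011449. Setting a = μn, b = (1−μ)n with n = a+b,
μ(1−μ)/(n+1) = 0.011449 ⇒ n+1 = 0.0979/0.011449 = 8.5510 ⇒ n = 7.5510.
Hence a = 0.11×7.5510 = 0.83, b = 0.89×7.5510 = 6.72.

a = 0.83, b = 6.72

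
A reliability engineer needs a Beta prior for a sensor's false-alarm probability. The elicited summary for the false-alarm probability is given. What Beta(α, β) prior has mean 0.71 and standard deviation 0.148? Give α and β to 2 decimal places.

α = 5.96, β = 2.44

σ² = 0.148² = 0.021904.
With s = α+β, Var = μ(1−μ)/(s+1), so s+1 = (0.71×0.29)/0.021904 = 9.4001 and s = 8.4001.
α = μs = 5.96, β = (1−μ)s = 2.44.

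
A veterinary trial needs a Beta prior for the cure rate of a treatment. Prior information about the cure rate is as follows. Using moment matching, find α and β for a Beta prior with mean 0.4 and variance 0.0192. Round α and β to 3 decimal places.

Let s = α+β. The Beta variance is μ(1−μ)/(s+1).
So s+1 = μ(1−μ)/σ² = (0.4×0.6)/0.0192 = 0.24/0.0192 = 12.5000, giving s = 11.5000.
Then α = μs = 0.4×11.5000 = 4.600 and β = (1−μ)s = 0.6×11.5000 = 6.900.

α = 4.600, β = 6.900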